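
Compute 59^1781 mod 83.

31

By repeated squaring mod 83: 59^1≡59, 59^2≡78, 59^4≡25, 59^8≡44, 59^16≡27, 59^32≡65, 59^64≡75, 59^128≡64, 59^256≡29, 59^512≡11, 59^1024≡38.
1781 = 1 + 4 + 16 + 32 + 64 + 128 + 512 + 1024, so 59^1781 ≡ 59·25·27·65·75·64·11·38 ≡ 31 (mod 83).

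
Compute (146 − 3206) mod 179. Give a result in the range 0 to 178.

3206 = 17·179 + 163, so 3206 mod 179 = 163.
(146 − 163) mod 179 = 162.

162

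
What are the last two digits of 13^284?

Square-and-reduce mod 100: 13^1≡13, 13^2≡69, 13^4≡61, 13^8≡21, 13^16≡41, 13^32≡81, 13^64≡61, 13^128≡21, 13^256≡41.
284 = 4 + 8 + 16 + 256, so 13^284 ≡ 61·21·41·41 ≡ 61 (mod 100).

61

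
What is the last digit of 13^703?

Last digits of 3^n: 3, 9, 7, 1 (period 4).
703 mod 4 = 3, so the last digit matches 3^3 = 7.

7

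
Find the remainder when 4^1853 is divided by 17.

Square-and-reduce mod 17: 4^1≡4, 4^2≡16, 4^4≡1, 4^8≡1, 4^16≡1, 4^32≡1, 4^64≡1, 4^128≡1, 4^256≡1, 4^512≡1, 4^1024≡1.
Since 1853 = 1 + 4 + 8 + 16 + 32 + 256 + 512 + 1024 in binary, 4^1853 ≡ 4·1·1·1·1·1·1·1 ≡ 4 (mod 17).

4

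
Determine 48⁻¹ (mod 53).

21

48·21 = 1008 = 19·53 + 1, so 48⁻¹ ≡ 21 (mod 53).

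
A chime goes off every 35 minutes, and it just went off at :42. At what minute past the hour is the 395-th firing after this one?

395·35 = 13825.
13825 mod 60 = 25 (since 230·60 = 13800).
(42 + 25) mod 60 = 7.

7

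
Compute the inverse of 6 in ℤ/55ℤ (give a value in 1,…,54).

46

6·46 = 276 = 5·55 + 1, so 6⁻¹ ≡ 46 (mod 55).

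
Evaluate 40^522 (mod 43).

By repeated squaring mod 43: 40^1≡40, 40^2≡9, 40^4≡38, 40^8≡25, 40^16≡23, 40^32≡13, 40^64≡40, 40^128≡9, 40^256≡38, 40^512≡25.
522 = 2 + 8 + 512, so 40^522 ≡ 9·25·25 ≡ 35 (mod 43).

35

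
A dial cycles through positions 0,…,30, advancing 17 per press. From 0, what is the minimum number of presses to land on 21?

14

The inverse of 17 mod 31 is 11 (since 17·11 = 187 ≡ 1).
So x ≡ 11·21 = 231 ≡ 14 (mod 31).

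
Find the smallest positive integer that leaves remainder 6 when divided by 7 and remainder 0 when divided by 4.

x ≡ 0 (mod 4) gives x ∈ {0, 4, 8, 12, 16, 20}.
The first of these with x mod 7 = 6 is 20.

20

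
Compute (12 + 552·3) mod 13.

552·3 = 1656.
Dividing 1656 by 13 gives quotient 127 and remainder 5.
(12 + 5) mod 13 = 4.

4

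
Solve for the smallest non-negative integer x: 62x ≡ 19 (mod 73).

62⁻¹ ≡ 53 (mod 73) because 62·53 = 3286 = 45·73 + 1.
So x ≡ 53·19 = 1007 ≡ 58 (mod 73).
Check: 62·58 = 3596 = 49·73 + 19.

58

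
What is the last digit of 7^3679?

3

Powers of 7 mod 10 repeat with period 4: 7, 9, 3, 1.
3679 leaves remainder 3 on division by 4, so 7^3679 ends in 3.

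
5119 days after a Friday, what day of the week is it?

5119 mod 7 = 2 (since 731·7 = 5117).
Friday + 2 days → Sunday.

Sunday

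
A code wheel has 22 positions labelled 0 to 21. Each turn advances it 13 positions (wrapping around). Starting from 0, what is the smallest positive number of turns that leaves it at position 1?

17

22 = 1·13 + 9
13 = 1·9 + 4
9 = 2·4 + 1
4 = 4·1 + 0
Back-substituting gives 13·17 ≡ 1 (mod 22).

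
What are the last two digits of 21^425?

By repeated squaring mod 100: 21^1≡21, 21^2≡41, 21^4≡81, 21^8≡61, 21^16≡21, 21^32≡41, 21^64≡81, 21^128≡61, 21^256≡21.
Since 425 = 1 + 8 + 32 + 128 + 256 in binary, 21^425 ≡ 21·61·41·61·21 ≡ 1 (mod 100).

01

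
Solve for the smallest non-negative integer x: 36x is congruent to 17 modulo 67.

36⁻¹ ≡ 54 (mod 67) because 36·54 = 1944 = 29·67 + 1.
So x ≡ 54·17 = 918 ≡ 47 (mod 67).

47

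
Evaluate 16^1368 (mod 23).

9

Square-and-reduce mod 23: 16^1≡16, 16^2≡3, 16^4≡9, 16^8≡12, 16^16≡6, 16^32≡13, 16^64≡8, 16^128≡18, 16^256≡2, 16^512≡4, 16^1024≡16.
1368 = 8 + 16 + 64 + 256 + 1024, so 16^1368 ≡ 12·6·8·2·16 ≡ 9 (mod 23).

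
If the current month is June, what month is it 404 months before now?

October

404 mod 12 = 8 (since 33·12 = 396).
June − 8 months → October.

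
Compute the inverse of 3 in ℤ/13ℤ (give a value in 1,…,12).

13 = 4·3 + 1
3 = 3·1 + 0
Back-substituting gives 3·9 ≡ 1 (mod 13).

9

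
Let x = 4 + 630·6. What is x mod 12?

4

630·6 = 3780.
3780 mod 12 = 0 (since 315·12 = 3780).
(4 + 0) mod 12 = 4.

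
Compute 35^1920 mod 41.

Successive squares of 35 mod 41: 35^1≡35, 35^2≡36, 35^4≡25, 35^8≡10, 35^16≡18, 35^32≡37, 35^64≡16, 35^128≡10, 35^256≡18, 35^512≡37, 35^1024≡16.
1920 = 128 + 256 + 512 + 1024, so 35^1920 ≡ 10·18·37·16 ≡ 1 (mod 41).

1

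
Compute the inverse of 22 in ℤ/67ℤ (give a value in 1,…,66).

64

67 = 3·22 + 1
22 = 22·1 + 0
Back-substituting gives 22·64 ≡ 1 (mod 67).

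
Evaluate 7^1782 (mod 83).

63

Square-and-reduce mod 83: 7^1≡7, 7^2≡49, 7^4≡77, 7^8≡36, 7^16≡51, 7^32≡28, 7^64≡37, 7^128≡41, 7^256≡21, 7^512≡26, 7^1024≡12.
Since 1782 = 2 + 4 + 16 + 32 + 64 + 128 + 512 + 1024 in binary, 7^1782 ≡ 49·77·51·28·37·41·26·12 ≡ 63 (mod 83).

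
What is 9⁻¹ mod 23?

18

9·18 = 162 = 7·23 + 1, so 9⁻¹ ≡ 18 (mod 23).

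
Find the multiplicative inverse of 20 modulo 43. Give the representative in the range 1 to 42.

20·28 = 560 = 13·43 + 1, so 20⁻¹ ≡ 28 (mod 43).

28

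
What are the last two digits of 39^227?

Square-and-reduce mod 100: 39^1≡39, 39^2≡21, 39^4≡41, 39^8≡81, 39^16≡61, 39^32≡21, 39^64≡41, 39^128≡81.
Since 227 = 1 + 2 + 32 + 64 + 128 in binary, 39^227 ≡ 39·21·21·41·81 ≡ 79 (mod 100).

79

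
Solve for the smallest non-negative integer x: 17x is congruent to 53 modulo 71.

17⁻¹ ≡ 46 (mod 71) because 17·46 = 782 = 11·71 + 1.
So x ≡ 46·53 = 2438 ≡ 24 (mod 71).
Check: 17·24 = 408 = 5·71 + 53.

24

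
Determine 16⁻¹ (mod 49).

46

49 = 3·16 + 1
16 = 16·1 + 0
Back-substituting gives 16·46 ≡ 1 (mod 49).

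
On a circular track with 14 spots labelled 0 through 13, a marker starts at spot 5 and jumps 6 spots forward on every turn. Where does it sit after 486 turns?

486·6 = 2916.
2916 mod 14 = 4 (since 208·14 = 2912).
(5 + 4) mod 14 = 9.

9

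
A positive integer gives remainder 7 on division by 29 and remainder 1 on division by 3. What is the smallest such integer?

7

x ≡ 1 (mod 3) gives x ∈ {1, 4, 7}.
The first of these with x mod 29 = 7 is 7.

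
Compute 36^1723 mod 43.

Successive squares of 36 mod 43: 36^1≡36, 36^2≡6, 36^4≡36, 36^8≡6, 36^16≡36, 36^32≡6, 36^64≡36, 36^128≡6, 36^256≡36, 36^512≡6, 36^1024≡36.
Since 1723 = 1 + 2 + 8 + 16 + 32 + 128 + 512 + 1024 in binary, 36^1723 ≡ 36·6·6·36·6·6·6·36 ≡ 36 (mod 43).

36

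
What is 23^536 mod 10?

1

Last digits of 3^n: 3, 9, 7, 1 (period 4).
536 leaves remainder 0 on division by 4, so 23^536 ends in 1.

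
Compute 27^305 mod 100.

7

Successive squares of 27 mod 100: 27^1≡27, 27^2≡29, 27^4≡41, 27^8≡81, 27^16≡61, 27^32≡21, 27^64≡41, 27^128≡81, 27^256≡61.
305 = 1 + 16 + 32 + 256, so 27^305 ≡ 27·61·21·61 ≡ 7 (mod 100).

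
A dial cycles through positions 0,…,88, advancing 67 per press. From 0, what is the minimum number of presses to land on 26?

15

67⁻¹ ≡ 4 (mod 89) because 67·4 = 268 = 3·89 + 1.
So x ≡ 4·26 = 104 ≡ 15 (mod 89).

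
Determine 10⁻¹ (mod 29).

3

10·3 = 30 = 1·29 + 1, so 10⁻¹ ≡ 3 (mod 29).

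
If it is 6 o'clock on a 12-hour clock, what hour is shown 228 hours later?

6

228 = 19·12 + 0, so 228 mod 12 = 0.
6 + 0 → 6 on a 12-hour dial.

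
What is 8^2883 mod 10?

The units digit of 8^n cycles with period 4: 8, 4, 2, 6, …
2883 mod 4 = 3, so the last digit matches 8^3 = 2.

2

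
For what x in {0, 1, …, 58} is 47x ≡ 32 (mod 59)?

The inverse of 47 mod 59 is 54 (since 47·54 = 2538 ≡ 1).
Multiplying both sides by 54: x ≡ 54·32 = 1728 ≡ 17 (mod 59).
Check: 47·17 = 799 = 13·59 + 32.

17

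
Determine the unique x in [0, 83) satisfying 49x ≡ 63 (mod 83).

25

49⁻¹ ≡ 61 (mod 83) because 49·61 = 2989 = 36·83 + 1.
Multiplying both sides by 61: x ≡ 61·63 = 3843 ≡ 25 (mod 83).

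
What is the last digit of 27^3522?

The units digit of 27^n cycles with period 4: 7, 9, 3, 1, …
3522 mod 4 = 2, so the last digit matches 7^2 = 9.

9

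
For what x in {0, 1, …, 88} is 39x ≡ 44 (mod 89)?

39⁻¹ ≡ 16 (mod 89) because 39·16 = 624 = 7·89 + 1.
So x ≡ 16·44 = 704 ≡ 81 (mod 89).
Check: 39·81 = 3159 = 35·89 + 44.

81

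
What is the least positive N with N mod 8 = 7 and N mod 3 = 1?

7

Since 3·3 ≡ 1 (mod 8), take x = 1 + 3·((7−1)·3 mod 8) = 1 + 3·2 = 7.
Check: 7 mod 8 = 7, 7 mod 3 = 1.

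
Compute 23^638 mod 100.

69

By repeated squaring mod 100: 23^1≡23, 23^2≡29, 23^4≡41, 23^8≡81, 23^16≡61, 23^32≡21, 23^64≡41, 23^128≡81, 23^256≡61, 23^512≡21.
638 = 2 + 4 + 8 + 16 + 32 + 64 + 512, so 23^638 ≡ 29·41·81·61·21·41·21 ≡ 69 (mod 100).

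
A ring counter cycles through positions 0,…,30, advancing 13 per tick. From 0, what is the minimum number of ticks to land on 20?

The inverse of 13 mod 31 is 12 (since 13·12 = 156 ≡ 1).
So x ≡ 12·20 = 240 ≡ 23 (mod 31).

23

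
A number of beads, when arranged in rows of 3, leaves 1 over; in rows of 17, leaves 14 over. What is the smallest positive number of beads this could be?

x ≡ 1 (mod 3) gives x ∈ {1, 4, 7, 10, 13, 16, 19, 22, …}.
The first of these with x mod 17 = 14 is 31.

31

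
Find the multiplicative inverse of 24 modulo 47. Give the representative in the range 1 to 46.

2

24·2 = 48 = 1·47 + 1, so 24⁻¹ ≡ 2 (mod 47).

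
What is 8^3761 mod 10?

Powers of 8 mod 10 repeat with period 4: 8, 4, 2, 6.
3761 leaves remainder 1 on division by 4, so 8^3761 ends in 8.

8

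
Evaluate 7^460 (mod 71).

Successive squares of 7 mod 71: 7^1≡7, 7^2≡49, 7^4≡58, 7^8≡27, 7^16≡19, 7^32≡6, 7^64≡36, 7^128≡18, 7^256≡40.
460 = 4 + 8 + 64 + 128 + 256, so 7^460 ≡ 58·27·36·18·40 ≡ 20 (mod 71).

20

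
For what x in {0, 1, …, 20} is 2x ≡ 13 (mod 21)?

2⁻¹ ≡ 11 (mod 21) because 2·11 = 22 = 1·21 + 1.
So x ≡ 11·13 = 143 ≡ 17 (mod 21).
Check: 2·17 = 34 = 1·21 + 13.

17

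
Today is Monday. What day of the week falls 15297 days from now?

15297 − 2185·7 = 2, so 15297 ≡ 2 (mod 7).
Monday + 2 days → Wednesday.

Wednesday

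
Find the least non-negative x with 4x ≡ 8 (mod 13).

The inverse of 4 mod 13 is 10 (since 4·10 = 40 ≡ 1).
So x ≡ 10·8 = 80 ≡ 2 (mod 13).

2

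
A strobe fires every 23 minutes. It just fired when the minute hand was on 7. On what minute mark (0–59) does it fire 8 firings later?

11

8·23 = 184.
184 mod 60 = 4 (since 3·60 = 180).
(7 + 4) mod 60 = 11.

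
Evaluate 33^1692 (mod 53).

24

Successive squares of 33 mod 53: 33^1≡33, 33^2≡29, 33^4≡46, 33^8≡49, 33^16≡16, 33^32≡44, 33^64≡28, 33^128≡42, 33^256≡15, 33^512≡13, 33^1024≡10.
1692 = 4 + 8 + 16 + 128 + 512 + 1024, so 33^1692 ≡ 46·49·16·42·13·10 ≡ 24 (mod 53).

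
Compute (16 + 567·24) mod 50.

567·24 = 13608.
13608 − 272·50 = 8, so 13608 ≡ 8 (mod 50).
(16 + 8) mod 50 = 24.

24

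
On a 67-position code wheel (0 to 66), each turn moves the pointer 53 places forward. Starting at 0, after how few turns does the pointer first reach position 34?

55

53⁻¹ ≡ 43 (mod 67) because 53·43 = 2279 = 34·67 + 1.
So x ≡ 43·34 = 1462 ≡ 55 (mod 67).
Check: 53·55 = 2915 = 43·67 + 34.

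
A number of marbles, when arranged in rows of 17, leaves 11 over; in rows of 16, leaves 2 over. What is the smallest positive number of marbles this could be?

x ≡ 2 (mod 16) gives x ∈ {2, 18, 34, 50, 66, 82, 98, 114, …}.
The first of these with x mod 17 = 11 is 130.

130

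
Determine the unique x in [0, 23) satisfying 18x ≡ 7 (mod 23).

17

The inverse of 18 mod 23 is 9 (since 18·9 = 162 ≡ 1).
So x ≡ 9·7 = 63 ≡ 17 (mod 23).
Check: 18·17 = 306 = 13·23 + 7.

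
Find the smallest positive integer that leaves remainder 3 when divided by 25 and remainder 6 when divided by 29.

528

Since 29·19 ≡ 1 (mod 25), take x = 6 + 29·((3−6)·19 mod 25) = 6 + 29·18 = 528.
Check: 528 mod 25 = 3, 528 mod 29 = 6.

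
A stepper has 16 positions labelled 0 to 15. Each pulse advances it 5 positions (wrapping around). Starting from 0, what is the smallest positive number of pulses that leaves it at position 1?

16 = 3·5 + 1
5 = 5·1 + 0
Back-substituting gives 5·13 ≡ 1 (mod 16).

13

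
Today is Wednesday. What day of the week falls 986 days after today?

Dividing 986 by 7 gives quotient 140 and remainder 6.
Wednesday + 6 days → Tuesday.

Tuesday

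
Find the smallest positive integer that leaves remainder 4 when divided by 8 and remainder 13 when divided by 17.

Since 17·1 ≡ 1 (mod 8), take x = 13 + 17·((4−13)·1 mod 8) = 13 + 17·7 = 132.
Check: 132 mod 8 = 4, 132 mod 17 = 13.

132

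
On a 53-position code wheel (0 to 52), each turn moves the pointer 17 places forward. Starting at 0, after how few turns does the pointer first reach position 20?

23

The inverse of 17 mod 53 is 25 (since 17·25 = 425 ≡ 1).
So x ≡ 25·20 = 500 ≡ 23 (mod 53).
Check: 17·23 = 391 = 7·53 + 20.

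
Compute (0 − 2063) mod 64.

2063 = 32·64 + 15, so 2063 mod 64 = 15.
(0 − 15) mod 64 = 49.

49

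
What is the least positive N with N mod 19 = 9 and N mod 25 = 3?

28

x ≡ 9 (mod 19) gives x ∈ {9, 28}.
The first of these with x mod 25 = 3 is 28.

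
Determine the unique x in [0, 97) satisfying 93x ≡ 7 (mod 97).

71

93⁻¹ ≡ 24 (mod 97) because 93·24 = 2232 = 23·97 + 1.
Multiplying both sides by 24: x ≡ 24·7 = 168 ≡ 71 (mod 97).
Check: 93·71 = 6603 = 68·97 + 7.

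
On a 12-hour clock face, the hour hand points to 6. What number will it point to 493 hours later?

7

493 − 41·12 = 1, so 493 ≡ 1 (mod 12).
6 + 1 → 7 on a 12-hour dial.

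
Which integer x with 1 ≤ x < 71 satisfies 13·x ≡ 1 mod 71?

13·11 = 143 = 2·71 + 1, so 13⁻¹ ≡ 11 (mod 71).

11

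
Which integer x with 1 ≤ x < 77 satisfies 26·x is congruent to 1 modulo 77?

3

26·3 = 78 = 1·77 + 1, so 26⁻¹ ≡ 3 (mod 77).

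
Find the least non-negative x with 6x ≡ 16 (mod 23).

18

The inverse of 6 mod 23 is 4 (since 6·4 = 24 ≡ 1).
Multiplying both sides by 4: x ≡ 4·16 = 64 ≡ 18 (mod 23).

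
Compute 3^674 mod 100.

69

Square-and-reduce mod 100: 3^1≡3, 3^2≡9, 3^4≡81, 3^8≡61, 3^16≡21, 3^32≡41, 3^64≡81, 3^128≡61, 3^256≡21, 3^512≡41.
Since 674 = 2 + 32 + 128 + 512 in binary, 3^674 ≡ 9·41·61·41 ≡ 69 (mod 100).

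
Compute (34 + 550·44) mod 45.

24

550·44 = 24200.
Dividing 24200 by 45 gives quotient 537 and remainder 35.
(34 + 35) mod 45 = 24.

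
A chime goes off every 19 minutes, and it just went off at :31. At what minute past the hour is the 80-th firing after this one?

51

80·19 = 1520.
1520 = 25·60 + 20, so 1520 mod 60 = 20.
(31 + 20) mod 60 = 51.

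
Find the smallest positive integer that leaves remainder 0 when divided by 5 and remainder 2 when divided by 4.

10

x ≡ 2 (mod 4) gives x ∈ {2, 6, 10}.
The first of these with x mod 5 = 0 is 10.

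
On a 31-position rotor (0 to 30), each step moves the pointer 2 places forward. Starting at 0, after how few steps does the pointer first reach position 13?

2⁻¹ ≡ 16 (mod 31) because 2·16 = 32 = 1·31 + 1.
Multiplying both sides by 16: x ≡ 16·13 = 208 ≡ 22 (mod 31).

22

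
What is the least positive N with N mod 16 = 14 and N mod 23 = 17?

270

Since 23·7 ≡ 1 (mod 16), take x = 17 + 23·((14−17)·7 mod 16) = 17 + 23·11 = 270.
Check: 270 mod 16 = 14, 270 mod 23 = 17.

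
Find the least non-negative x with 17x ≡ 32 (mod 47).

The inverse of 17 mod 47 is 36 (since 17·36 = 612 ≡ 1).
So x ≡ 36·32 = 1152 ≡ 24 (mod 47).
Check: 17·24 = 408 = 8·47 + 32.

24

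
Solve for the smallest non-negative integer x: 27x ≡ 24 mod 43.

20

27⁻¹ ≡ 8 (mod 43) because 27·8 = 216 = 5·43 + 1.
So x ≡ 8·24 = 192 ≡ 20 (mod 43).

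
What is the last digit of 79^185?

9

Powers of 9 mod 10 repeat with period 2: 9, 1.
185 leaves remainder 1 on division by 2, so 79^185 ends in 9.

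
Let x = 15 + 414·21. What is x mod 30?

414·21 = 8694.
8694 = 289·30 + 24, so 8694 mod 30 = 24.
(15 + 24) mod 30 = 9.

9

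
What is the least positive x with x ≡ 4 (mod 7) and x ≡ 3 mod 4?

Since 4·2 ≡ 1 (mod 7), take x = 3 + 4·((4−3)·2 mod 7) = 3 + 4·2 = 11.
Check: 11 mod 7 = 4, 11 mod 4 = 3.

11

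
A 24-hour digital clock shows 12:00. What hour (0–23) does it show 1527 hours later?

3

1527 − 63·24 = 15, so 1527 ≡ 15 (mod 24).
(12 + 15) mod 24 = 3.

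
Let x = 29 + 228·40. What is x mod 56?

21

228·40 = 9120.
9120 mod 56 = 48 (since 162·56 = 9072).
(29 + 48) mod 56 = 21.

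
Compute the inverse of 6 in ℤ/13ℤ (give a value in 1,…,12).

6·11 = 66 = 5·13 + 1, so 6⁻¹ ≡ 11 (mod 13).

11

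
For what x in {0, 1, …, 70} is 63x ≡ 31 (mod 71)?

63⁻¹ ≡ 62 (mod 71) because 63·62 = 3906 = 55·71 + 1.
So x ≡ 62·31 = 1922 ≡ 5 (mod 71).

5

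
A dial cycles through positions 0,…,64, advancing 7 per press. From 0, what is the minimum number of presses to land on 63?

9

7⁻¹ ≡ 28 (mod 65) because 7·28 = 196 = 3·65 + 1.
So x ≡ 28·63 = 1764 ≡ 9 (mod 65).
Check: 7·9 = 63 = 0·65 + 63.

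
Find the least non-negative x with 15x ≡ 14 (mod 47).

The inverse of 15 mod 47 is 22 (since 15·22 = 330 ≡ 1).
So x ≡ 22·14 = 308 ≡ 26 (mod 47).

26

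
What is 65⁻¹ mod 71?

59

71 = 1·65 + 6
65 = 10·6 + 5
6 = 1·5 + 1
5 = 5·1 + 0
Back-substituting gives 65·59 ≡ 1 (mod 71).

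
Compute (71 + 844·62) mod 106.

844·62 = 52328.
52328 mod 106 = 70 (since 493·106 = 52258).
(71 + 70) mod 106 = 35.

35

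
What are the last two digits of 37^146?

09

Successive squares of 37 mod 100: 37^1≡37, 37^2≡69, 37^4≡61, 37^8≡21, 37^16≡41, 37^32≡81, 37^64≡61, 37^128≡21.
Since 146 = 2 + 16 + 128 in binary, 37^146 ≡ 69·41·21 ≡ 9 (mod 100).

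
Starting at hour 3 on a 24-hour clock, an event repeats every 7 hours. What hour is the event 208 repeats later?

19

208·7 = 1456.
1456 − 60·24 = 16, so 1456 ≡ 16 (mod 24).
(3 + 16) mod 24 = 19.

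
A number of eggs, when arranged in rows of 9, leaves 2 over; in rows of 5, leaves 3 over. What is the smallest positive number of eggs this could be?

38

x ≡ 3 (mod 5) gives x ∈ {3, 8, 13, 18, 23, 28, 33, 38}.
The first of these with x mod 9 = 2 is 38.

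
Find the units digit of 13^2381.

Powers of 3 mod 10 repeat with period 4: 3, 9, 7, 1.
2381 leaves remainder 1 on division by 4, so 13^2381 ends in 3.

3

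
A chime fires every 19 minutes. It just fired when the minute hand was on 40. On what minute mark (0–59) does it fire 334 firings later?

26

334·19 = 6346.
6346 − 105·60 = 46, so 6346 ≡ 46 (mod 60).
(40 + 46) mod 60 = 26.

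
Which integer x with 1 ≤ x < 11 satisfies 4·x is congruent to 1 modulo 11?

3

11 = 2·4 + 3
4 = 1·3 + 1
3 = 3·1 + 0
Back-substituting gives 4·3 ≡ 1 (mod 11).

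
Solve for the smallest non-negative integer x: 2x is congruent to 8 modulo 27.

2⁻¹ ≡ 14 (mod 27) because 2·14 = 28 = 1·27 + 1.
Multiplying both sides by 14: x ≡ 14·8 = 112 ≡ 4 (mod 27).
Check: 2·4 = 8 = 0·27 + 8.

4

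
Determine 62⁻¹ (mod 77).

41

77 = 1·62 + 15
62 = 4·15 + 2
15 = 7·2 + 1
2 = 2·1 + 0
Back-substituting gives 62·41 ≡ 1 (mod 77).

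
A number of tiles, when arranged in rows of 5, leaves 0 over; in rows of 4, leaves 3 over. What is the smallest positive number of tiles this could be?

Since 4·4 ≡ 1 (mod 5), take x = 3 + 4·((0−3)·4 mod 5) = 3 + 4·3 = 15.
Check: 15 mod 5 = 0, 15 mod 4 = 3.

15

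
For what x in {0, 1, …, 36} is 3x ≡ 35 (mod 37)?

3⁻¹ ≡ 25 (mod 37) because 3·25 = 75 = 2·37 + 1.
Multiplying both sides by 25: x ≡ 25·35 = 875 ≡ 24 (mod 37).
Check: 3·24 = 72 = 1·37 + 35.

24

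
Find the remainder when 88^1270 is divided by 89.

1

By repeated squaring mod 89: 88^1≡88, 88^2≡1, 88^4≡1, 88^8≡1, 88^16≡1, 88^32≡1, 88^64≡1, 88^128≡1, 88^256≡1, 88^512≡1, 88^1024≡1.
1270 = 2 + 4 + 16 + 32 + 64 + 128 + 1024, so 88^1270 ≡ 1·1·1·1·1·1·1 ≡ 1 (mod 89).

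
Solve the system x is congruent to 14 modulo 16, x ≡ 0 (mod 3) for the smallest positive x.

30

x ≡ 0 (mod 3) gives x ∈ {0, 3, 6, 9, 12, 15, 18, 21, …}.
The first of these with x mod 16 = 14 is 30.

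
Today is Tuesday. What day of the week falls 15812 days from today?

Monday

15812 mod 7 = 6 (since 2258·7 = 15806).
Tuesday + 6 days → Monday.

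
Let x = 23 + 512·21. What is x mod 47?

512·21 = 10752.
10752 − 228·47 = 36, so 10752 ≡ 36 (mod 47).
(23 + 36) mod 47 = 12.

12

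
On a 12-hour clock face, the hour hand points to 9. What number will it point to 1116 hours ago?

9

Dividing 1116 by 12 gives quotient 93 and remainder 0.
9 − 0 → 9 on a 12-hour dial.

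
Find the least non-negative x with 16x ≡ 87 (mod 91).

68

16⁻¹ ≡ 74 (mod 91) because 16·74 = 1184 = 13·91 + 1.
Multiplying both sides by 74: x ≡ 74·87 = 6438 ≡ 68 (mod 91).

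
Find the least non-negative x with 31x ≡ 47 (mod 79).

27

The inverse of 31 mod 79 is 51 (since 31·51 = 1581 ≡ 1).
So x ≡ 51·47 = 2397 ≡ 27 (mod 79).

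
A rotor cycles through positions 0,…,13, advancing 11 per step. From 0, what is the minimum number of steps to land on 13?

11⁻¹ ≡ 9 (mod 14) because 11·9 = 99 = 7·14 + 1.
Multiplying both sides by 9: x ≡ 9·13 = 117 ≡ 5 (mod 14).

5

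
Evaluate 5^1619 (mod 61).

Successive squares of 5 mod 61: 5^1≡5, 5^2≡25, 5^4≡15, 5^8≡42, 5^16≡56, 5^32≡25, 5^64≡15, 5^128≡42, 5^256≡56, 5^512≡25, 5^1024≡15.
1619 = 1 + 2 + 16 + 64 + 512 + 1024, so 5^1619 ≡ 5·25·56·15·25·15 ≡ 49 (mod 61).

49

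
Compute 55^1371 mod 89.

By repeated squaring mod 89: 55^1≡55, 55^2≡88, 55^4≡1, 55^8≡1, 55^16≡1, 55^32≡1, 55^64≡1, 55^128≡1, 55^256≡1, 55^512≡1, 55^1024≡1.
Since 1371 = 1 + 2 + 8 + 16 + 64 + 256 + 1024 in binary, 55^1371 ≡ 55·88·1·1·1·1·1 ≡ 34 (mod 89).

34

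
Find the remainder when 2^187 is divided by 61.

6

Square-and-reduce mod 61: 2^1≡2, 2^2≡4, 2^4≡16, 2^8≡12, 2^16≡22, 2^32≡57, 2^64≡16, 2^128≡12.
Since 187 = 1 + 2 + 8 + 16 + 32 + 128 in binary, 2^187 ≡ 2·4·12·22·57·12 ≡ 6 (mod 61).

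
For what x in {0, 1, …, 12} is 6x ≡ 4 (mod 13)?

6⁻¹ ≡ 11 (mod 13) because 6·11 = 66 = 5·13 + 1.
Multiplying both sides by 11: x ≡ 11·4 = 44 ≡ 5 (mod 13).

5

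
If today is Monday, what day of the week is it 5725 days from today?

Sunday

5725 mod 7 = 6 (since 817·7 = 5719).
Monday + 6 days → Sunday.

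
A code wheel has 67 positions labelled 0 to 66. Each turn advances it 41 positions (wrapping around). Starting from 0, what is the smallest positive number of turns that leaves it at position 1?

18

41·18 = 738 = 11·67 + 1, so 41⁻¹ ≡ 18 (mod 67).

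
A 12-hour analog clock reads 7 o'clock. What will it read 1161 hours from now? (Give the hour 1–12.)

4

1161 − 96·12 = 9, so 1161 ≡ 9 (mod 12).
7 + 9 → 4 on a 12-hour dial.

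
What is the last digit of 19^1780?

1

Powers of 9 mod 10 repeat with period 2: 9, 1.
1780 leaves remainder 0 on division by 2, so 19^1780 ends in 1.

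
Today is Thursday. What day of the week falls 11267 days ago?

Sunday

11267 = 1609·7 + 4, so 11267 mod 7 = 4.
Thursday − 4 days → Sunday.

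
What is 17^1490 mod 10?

9

Last digits of 7^n: 7, 9, 3, 1 (period 4).
1490 mod 4 = 2, so the last digit matches 7^2 = 9.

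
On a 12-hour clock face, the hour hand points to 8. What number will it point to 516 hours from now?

Dividing 516 by 12 gives quotient 43 and remainder 0.
8 + 0 → 8 on a 12-hour dial.

8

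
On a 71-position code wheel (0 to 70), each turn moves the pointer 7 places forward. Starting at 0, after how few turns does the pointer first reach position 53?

38

The inverse of 7 mod 71 is 61 (since 7·61 = 427 ≡ 1).
So x ≡ 61·53 = 3233 ≡ 38 (mod 71).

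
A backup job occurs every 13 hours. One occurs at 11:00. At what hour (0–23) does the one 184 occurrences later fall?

184·13 = 2392.
Dividing 2392 by 24 gives quotient 99 and remainder 16.
(11 + 16) mod 24 = 3.

3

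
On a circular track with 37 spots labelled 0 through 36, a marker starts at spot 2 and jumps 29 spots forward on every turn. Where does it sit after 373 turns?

15

373·29 = 10817.
10817 = 292·37 + 13, so 10817 mod 37 = 13.
(2 + 13) mod 37 = 15.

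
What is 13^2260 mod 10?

1

The units digit of 13^n cycles with period 4: 3, 9, 7, 1, …
2260 mod 4 = 0, so the last digit matches 3^4 = 1.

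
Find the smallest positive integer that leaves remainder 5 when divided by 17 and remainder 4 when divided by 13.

56

x ≡ 4 (mod 13) gives x ∈ {4, 17, 30, 43, 56}.
The first of these with x mod 17 = 5 is 56.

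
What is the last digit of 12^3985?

Last digits of 2^n: 2, 4, 8, 6 (period 4).
3985 mod 4 = 1, so the last digit matches 2^1 = 2.

2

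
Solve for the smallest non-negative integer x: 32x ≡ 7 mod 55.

32⁻¹ ≡ 43 (mod 55) because 32·43 = 1376 = 25·55 + 1.
So x ≡ 43·7 = 301 ≡ 26 (mod 55).

26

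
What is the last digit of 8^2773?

8

The units digit of 8^n cycles with period 4: 8, 4, 2, 6, …
2773 mod 4 = 1, so the last digit matches 8^1 = 8.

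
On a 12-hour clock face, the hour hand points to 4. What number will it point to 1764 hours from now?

4

1764 mod 12 = 0 (since 147·12 = 1764).
4 + 0 → 4 on a 12-hour dial.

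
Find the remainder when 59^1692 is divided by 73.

Successive squares of 59 mod 73: 59^1≡59, 59^2≡50, 59^4≡18, 59^8≡32, 59^16≡2, 59^32≡4, 59^64≡16, 59^128≡37, 59^256≡55, 59^512≡32, 59^1024≡2.
Since 1692 = 4 + 8 + 16 + 128 + 512 + 1024 in binary, 59^1692 ≡ 18·32·2·37·32·2 ≡ 72 (mod 73).

72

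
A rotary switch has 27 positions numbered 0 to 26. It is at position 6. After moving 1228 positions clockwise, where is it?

1228 = 45·27 + 13, so 1228 mod 27 = 13.
(6 + 13) mod 27 = 19.

19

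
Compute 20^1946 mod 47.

By repeated squaring mod 47: 20^1≡20, 20^2≡24, 20^4≡12, 20^8≡3, 20^16≡9, 20^32≡34, 20^64≡28, 20^128≡32, 20^256≡37, 20^512≡6, 20^1024≡36.
1946 = 2 + 8 + 16 + 128 + 256 + 512 + 1024, so 20^1946 ≡ 24·3·9·32·37·6·36 ≡ 18 (mod 47).

18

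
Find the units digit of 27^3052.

The units digit of 27^n cycles with period 4: 7, 9, 3, 1, …
3052 leaves remainder 0 on division by 4, so 27^3052 ends in 1.

1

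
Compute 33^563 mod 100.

37

Square-and-reduce mod 100: 33^1≡33, 33^2≡89, 33^4≡21, 33^8≡41, 33^16≡81, 33^32≡61, 33^64≡21, 33^128≡41, 33^256≡81, 33^512≡61.
563 = 1 + 2 + 16 + 32 + 512, so 33^563 ≡ 33·89·81·61·61 ≡ 37 (mod 100).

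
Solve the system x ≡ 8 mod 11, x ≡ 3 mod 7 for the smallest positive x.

52

Since 7·8 ≡ 1 (mod 11), take x = 3 + 7·((8−3)·8 mod 11) = 3 + 7·7 = 52.
Check: 52 mod 11 = 8, 52 mod 7 = 3.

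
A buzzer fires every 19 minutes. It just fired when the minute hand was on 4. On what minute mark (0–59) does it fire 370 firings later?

14

370·19 = 7030.
Dividing 7030 by 60 gives quotient 117 and remainder 10.
(4 + 10) mod 60 = 14.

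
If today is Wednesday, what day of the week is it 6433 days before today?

6433 mod 7 = 0 (since 919·7 = 6433).
Wednesday − 0 days → Wednesday.

Wednesday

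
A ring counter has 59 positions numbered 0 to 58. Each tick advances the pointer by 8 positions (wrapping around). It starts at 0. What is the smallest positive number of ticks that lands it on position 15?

24

The inverse of 8 mod 59 is 37 (since 8·37 = 296 ≡ 1).
So x ≡ 37·15 = 555 ≡ 24 (mod 59).
Check: 8·24 = 192 = 3·59 + 15.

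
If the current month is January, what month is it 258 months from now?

July

258 − 21·12 = 6, so 258 ≡ 6 (mod 12).
January + 6 months → July.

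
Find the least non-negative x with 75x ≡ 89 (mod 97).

The inverse of 75 mod 97 is 22 (since 75·22 = 1650 ≡ 1).
Multiplying both sides by 22: x ≡ 22·89 = 1958 ≡ 18 (mod 97).

18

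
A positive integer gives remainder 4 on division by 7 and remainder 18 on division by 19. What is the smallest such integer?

Since 19·3 ≡ 1 (mod 7), take x = 18 + 19·((4−18)·3 mod 7) = 18 + 19·0 = 18.
Check: 18 mod 7 = 4, 18 mod 19 = 18.

18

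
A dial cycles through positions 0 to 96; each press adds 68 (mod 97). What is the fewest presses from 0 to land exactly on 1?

10

68·10 = 680 = 7·97 + 1, so 68⁻¹ ≡ 10 (mod 97).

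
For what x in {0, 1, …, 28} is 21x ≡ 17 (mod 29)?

The inverse of 21 mod 29 is 18 (since 21·18 = 378 ≡ 1).
Multiplying both sides by 18: x ≡ 18·17 = 306 ≡ 16 (mod 29).
Check: 21·16 = 336 = 11·29 + 17.

16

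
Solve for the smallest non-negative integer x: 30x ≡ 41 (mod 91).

30⁻¹ ≡ 88 (mod 91) because 30·88 = 2640 = 29·91 + 1.
Multiplying both sides by 88: x ≡ 88·41 = 3608 ≡ 59 (mod 91).

59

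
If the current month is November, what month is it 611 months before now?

December

611 mod 12 = 11 (since 50·12 = 600).
November − 11 months → December.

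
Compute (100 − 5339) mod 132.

41

5339 = 40·132 + 59, so 5339 mod 132 = 59.
(100 − 59) mod 132 = 41.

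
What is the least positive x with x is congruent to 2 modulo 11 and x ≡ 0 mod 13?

13

x ≡ 2 (mod 11) gives x ∈ {2, 13}.
The first of these with x mod 13 = 0 is 13.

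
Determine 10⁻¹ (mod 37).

26

37 = 3·10 + 7
10 = 1·7 + 3
7 = 2·3 + 1
3 = 3·1 + 0
Back-substituting gives 10·26 ≡ 1 (mod 37).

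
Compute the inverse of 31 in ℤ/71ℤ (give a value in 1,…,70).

31·55 = 1705 = 24·71 + 1, so 31⁻¹ ≡ 55 (mod 71).

55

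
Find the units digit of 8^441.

8

Powers of 8 mod 10 repeat with period 4: 8, 4, 2, 6.
441 mod 4 = 1, so the last digit matches 8^1 = 8.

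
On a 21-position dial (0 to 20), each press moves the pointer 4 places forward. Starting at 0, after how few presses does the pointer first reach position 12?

3

The inverse of 4 mod 21 is 16 (since 4·16 = 64 ≡ 1).
So x ≡ 16·12 = 192 ≡ 3 (mod 21).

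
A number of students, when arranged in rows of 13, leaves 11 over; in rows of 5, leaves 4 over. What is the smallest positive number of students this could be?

Since 5·8 ≡ 1 (mod 13), take x = 4 + 5·((11−4)·8 mod 13) = 4 + 5·4 = 24.
Check: 24 mod 13 = 11, 24 mod 5 = 4.

24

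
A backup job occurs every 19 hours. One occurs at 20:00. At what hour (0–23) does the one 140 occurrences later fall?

16

140·19 = 2660.
2660 mod 24 = 20 (since 110·24 = 2640).
(20 + 20) mod 24 = 16.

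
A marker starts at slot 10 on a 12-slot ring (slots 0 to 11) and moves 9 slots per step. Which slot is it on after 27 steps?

1

27·9 = 243.
Dividing 243 by 12 gives quotient 20 and remainder 3.
(10 + 3) mod 12 = 1.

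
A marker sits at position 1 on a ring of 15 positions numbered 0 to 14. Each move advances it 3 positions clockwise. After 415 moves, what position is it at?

415·3 = 1245.
1245 − 83·15 = 0, so 1245 ≡ 0 (mod 15).
(1 + 0) mod 15 = 1.

1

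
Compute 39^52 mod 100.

21

Square-and-reduce mod 100: 39^1≡39, 39^2≡21, 39^4≡41, 39^8≡81, 39^16≡61, 39^32≡21.
Since 52 = 4 + 16 + 32 in binary, 39^52 ≡ 41·61·21 ≡ 21 (mod 100).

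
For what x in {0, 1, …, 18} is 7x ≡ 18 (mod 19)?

8

The inverse of 7 mod 19 is 11 (since 7·11 = 77 ≡ 1).
So x ≡ 11·18 = 198 ≡ 8 (mod 19).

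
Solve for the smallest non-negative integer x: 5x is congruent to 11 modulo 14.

5

The inverse of 5 mod 14 is 3 (since 5·3 = 15 ≡ 1).
Multiplying both sides by 3: x ≡ 3·11 = 33 ≡ 5 (mod 14).
Check: 5·5 = 25 = 1·14 + 11.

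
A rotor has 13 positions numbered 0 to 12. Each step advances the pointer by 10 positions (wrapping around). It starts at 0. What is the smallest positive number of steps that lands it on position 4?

10⁻¹ ≡ 4 (mod 13) because 10·4 = 40 = 3·13 + 1.
So x ≡ 4·4 = 16 ≡ 3 (mod 13).
Check: 10·3 = 30 = 2·13 + 4.

3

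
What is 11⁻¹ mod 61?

50

61 = 5·11 + 6
11 = 1·6 + 5
6 = 1·5 + 1
5 = 5·1 + 0
Back-substituting gives 11·50 ≡ 1 (mod 61).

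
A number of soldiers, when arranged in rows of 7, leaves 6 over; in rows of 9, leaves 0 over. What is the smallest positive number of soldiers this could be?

x ≡ 6 (mod 7) gives x ∈ {6, 13, 20, 27}.
The first of these with x mod 9 = 0 is 27.

27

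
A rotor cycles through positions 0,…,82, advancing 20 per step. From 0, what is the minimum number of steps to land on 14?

The inverse of 20 mod 83 is 54 (since 20·54 = 1080 ≡ 1).
So x ≡ 54·14 = 756 ≡ 9 (mod 83).

9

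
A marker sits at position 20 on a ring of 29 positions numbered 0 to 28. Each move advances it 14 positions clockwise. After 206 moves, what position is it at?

206·14 = 2884.
Dividing 2884 by 29 gives quotient 99 and remainder 13.
(20 + 13) mod 29 = 4.

4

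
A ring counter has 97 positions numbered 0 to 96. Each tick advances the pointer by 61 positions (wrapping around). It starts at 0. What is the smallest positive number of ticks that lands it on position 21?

61⁻¹ ≡ 35 (mod 97) because 61·35 = 2135 = 22·97 + 1.
Multiplying both sides by 35: x ≡ 35·21 = 735 ≡ 56 (mod 97).

56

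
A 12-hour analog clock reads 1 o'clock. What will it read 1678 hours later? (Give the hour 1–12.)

1678 = 139·12 + 10, so 1678 mod 12 = 10.
1 + 10 → 11 on a 12-hour dial.

11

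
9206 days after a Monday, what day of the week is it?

9206 mod 7 = 1 (since 1315·7 = 9205).
Monday + 1 day → Tuesday.

Tuesday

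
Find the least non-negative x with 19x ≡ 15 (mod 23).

2

19⁻¹ ≡ 17 (mod 23) because 19·17 = 323 = 14·23 + 1.
So x ≡ 17·15 = 255 ≡ 2 (mod 23).
Check: 19·2 = 38 = 1·23 + 15.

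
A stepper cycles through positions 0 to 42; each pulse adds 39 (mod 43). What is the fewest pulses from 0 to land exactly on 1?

43 = 1·39 + 4
39 = 9·4 + 3
4 = 1·3 + 1
3 = 3·1 + 0
Back-substituting gives 39·32 ≡ 1 (mod 43).

32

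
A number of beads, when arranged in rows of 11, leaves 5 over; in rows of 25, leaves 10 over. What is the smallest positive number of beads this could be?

Since 25·4 ≡ 1 (mod 11), take x = 10 + 25·((5−10)·4 mod 11) = 10 + 25·2 = 60.
Check: 60 mod 11 = 5, 60 mod 25 = 10.

60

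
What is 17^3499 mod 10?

The units digit of 17^n cycles with period 4: 7, 9, 3, 1, …
3499 mod 4 = 3, so the last digit matches 7^3 = 3.

3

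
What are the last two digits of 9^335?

By repeated squaring mod 100: 9^1≡9, 9^2≡81, 9^4≡61, 9^8≡21, 9^16≡41, 9^32≡81, 9^64≡61, 9^128≡21, 9^256≡41.
Since 335 = 1 + 2 + 4 + 8 + 64 + 256 in binary, 9^335 ≡ 9·81·61·21·61·41 ≡ 49 (mod 100).

49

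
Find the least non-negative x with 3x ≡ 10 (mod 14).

3⁻¹ ≡ 5 (mod 14) because 3·5 = 15 = 1·14 + 1.
Multiplying both sides by 5: x ≡ 5·10 = 50 ≡ 8 (mod 14).

8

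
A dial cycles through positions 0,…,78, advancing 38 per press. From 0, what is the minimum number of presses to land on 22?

38⁻¹ ≡ 52 (mod 79) because 38·52 = 1976 = 25·79 + 1.
So x ≡ 52·22 = 1144 ≡ 38 (mod 79).

38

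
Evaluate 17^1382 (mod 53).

Successive squares of 17 mod 53: 17^1≡17, 17^2≡24, 17^4≡46, 17^8≡49, 17^16≡16, 17^32≡44, 17^64≡28, 17^128≡42, 17^256≡15, 17^512≡13, 17^1024≡10.
1382 = 2 + 4 + 32 + 64 + 256 + 1024, so 17^1382 ≡ 24·46·44·28·15·10 ≡ 46 (mod 53).

46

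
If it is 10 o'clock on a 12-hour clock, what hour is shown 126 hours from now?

126 = 10·12 + 6, so 126 mod 12 = 6.
10 + 6 → 4 on a 12-hour dial.

4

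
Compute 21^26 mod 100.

21

Successive squares of 21 mod 100: 21^1≡21, 21^2≡41, 21^4≡81, 21^8≡61, 21^16≡21.
26 = 2 + 8 + 16, so 21^26 ≡ 41·61·21 ≡ 21 (mod 100).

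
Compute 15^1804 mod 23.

1

Successive squares of 15 mod 23: 15^1≡15, 15^2≡18, 15^4≡2, 15^8≡4, 15^16≡16, 15^32≡3, 15^64≡9, 15^128≡12, 15^256≡6, 15^512≡13, 15^1024≡8.
Since 1804 = 4 + 8 + 256 + 512 + 1024 in binary, 15^1804 ≡ 2·4·6·13·8 ≡ 1 (mod 23).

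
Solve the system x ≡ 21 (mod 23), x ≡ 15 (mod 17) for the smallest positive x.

389

Since 17·19 ≡ 1 (mod 23), take x = 15 + 17·((21−15)·19 mod 23) = 15 + 17·22 = 389.
Check: 389 mod 23 = 21, 389 mod 17 = 15.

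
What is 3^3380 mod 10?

1

The units digit of 3^n cycles with period 4: 3, 9, 7, 1, …
3380 mod 4 = 0, so the last digit matches 3^4 = 1.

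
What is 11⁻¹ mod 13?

6

13 = 1·11 + 2
11 = 5·2 + 1
2 = 2·1 + 0
Back-substituting gives 11·6 ≡ 1 (mod 13).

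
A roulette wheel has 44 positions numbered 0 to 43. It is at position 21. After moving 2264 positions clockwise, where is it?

41

Dividing 2264 by 44 gives quotient 51 and remainder 20.
(21 + 20) mod 44 = 41.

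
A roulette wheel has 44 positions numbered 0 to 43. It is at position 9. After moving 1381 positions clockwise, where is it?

26

1381 mod 44 = 17 (since 31·44 = 1364).
(9 + 17) mod 44 = 26.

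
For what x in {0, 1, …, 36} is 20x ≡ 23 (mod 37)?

The inverse of 20 mod 37 is 13 (since 20·13 = 260 ≡ 1).
So x ≡ 13·23 = 299 ≡ 3 (mod 37).
Check: 20·3 = 60 = 1·37 + 23.

3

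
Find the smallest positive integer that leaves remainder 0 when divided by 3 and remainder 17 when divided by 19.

36

Since 19·1 ≡ 1 (mod 3), take x = 17 + 19·((0−17)·1 mod 3) = 17 + 19·1 = 36.
Check: 36 mod 3 = 0, 36 mod 19 = 17.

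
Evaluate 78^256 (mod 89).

4

Successive squares of 78 mod 89: 78^1≡78, 78^2≡32, 78^4≡45, 78^8≡67, 78^16≡39, 78^32≡8, 78^64≡64, 78^128≡2, 78^256≡4.
256 = 256, so 78^256 ≡ 4 ≡ 4 (mod 89).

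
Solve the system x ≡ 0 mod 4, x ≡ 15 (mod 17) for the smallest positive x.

32

x ≡ 0 (mod 4) gives x ∈ {0, 4, 8, 12, 16, 20, 24, 28, …}.
The first of these with x mod 17 = 15 is 32.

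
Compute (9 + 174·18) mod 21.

12

174·18 = 3132.
3132 − 149·21 = 3, so 3132 ≡ 3 (mod 21).
(9 + 3) mod 21 = 12.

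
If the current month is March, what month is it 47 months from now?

47 − 3·12 = 11, so 47 ≡ 11 (mod 12).
March + 11 months → February.

February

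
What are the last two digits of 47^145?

Square-and-reduce mod 100: 47^1≡47, 47^2≡9, 47^4≡81, 47^8≡61, 47^16≡21, 47^32≡41, 47^64≡81, 47^128≡61.
145 = 1 + 16 + 128, so 47^145 ≡ 47·21·61 ≡ 7 (mod 100).

07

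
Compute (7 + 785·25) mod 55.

785·25 = 19625.
Dividing 19625 by 55 gives quotient 356 and remainder 45.
(7 + 45) mod 55 = 52.

52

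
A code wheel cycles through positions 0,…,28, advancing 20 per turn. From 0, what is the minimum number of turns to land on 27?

26

20⁻¹ ≡ 16 (mod 29) because 20·16 = 320 = 11·29 + 1.
Multiplying both sides by 16: x ≡ 16·27 = 432 ≡ 26 (mod 29).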